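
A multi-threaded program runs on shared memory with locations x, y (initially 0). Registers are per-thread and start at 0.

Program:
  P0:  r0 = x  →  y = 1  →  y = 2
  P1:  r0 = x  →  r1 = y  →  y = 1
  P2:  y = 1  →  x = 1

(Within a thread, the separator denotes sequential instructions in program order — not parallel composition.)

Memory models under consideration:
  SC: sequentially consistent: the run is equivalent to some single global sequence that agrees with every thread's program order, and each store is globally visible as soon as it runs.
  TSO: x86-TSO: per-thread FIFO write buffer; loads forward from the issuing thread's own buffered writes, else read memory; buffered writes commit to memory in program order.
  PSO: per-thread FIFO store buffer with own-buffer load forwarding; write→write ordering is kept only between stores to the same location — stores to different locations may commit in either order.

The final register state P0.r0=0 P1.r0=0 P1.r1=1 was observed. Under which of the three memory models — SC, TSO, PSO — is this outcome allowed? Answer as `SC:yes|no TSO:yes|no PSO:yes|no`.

SC:yes TSO:yes PSO:yes

outcome vector order: (P0.r0,P1.r0,P1.r1)
SC: 10 outcomes — {(0,0,0); (0,0,1); (0,0,2); (0,1,1); (0,1,2); (1,0,0); (1,0,1); (1,0,2); (1,1,1); (1,1,2)}
TSO: 10 outcomes — {(0,0,0); (0,0,1); (0,0,2); (0,1,1); (0,1,2); (1,0,0); (1,0,1); (1,0,2); (1,1,1); (1,1,2)}
PSO: 12 outcomes — {(0,0,0); (0,0,1); (0,0,2); (0,1,0); (0,1,1); (0,1,2); (1,0,0); (1,0,1); (1,0,2); (1,1,0); (1,1,1); (1,1,2)}
target (0,0,1) ∈ {SC,TSO,PSO}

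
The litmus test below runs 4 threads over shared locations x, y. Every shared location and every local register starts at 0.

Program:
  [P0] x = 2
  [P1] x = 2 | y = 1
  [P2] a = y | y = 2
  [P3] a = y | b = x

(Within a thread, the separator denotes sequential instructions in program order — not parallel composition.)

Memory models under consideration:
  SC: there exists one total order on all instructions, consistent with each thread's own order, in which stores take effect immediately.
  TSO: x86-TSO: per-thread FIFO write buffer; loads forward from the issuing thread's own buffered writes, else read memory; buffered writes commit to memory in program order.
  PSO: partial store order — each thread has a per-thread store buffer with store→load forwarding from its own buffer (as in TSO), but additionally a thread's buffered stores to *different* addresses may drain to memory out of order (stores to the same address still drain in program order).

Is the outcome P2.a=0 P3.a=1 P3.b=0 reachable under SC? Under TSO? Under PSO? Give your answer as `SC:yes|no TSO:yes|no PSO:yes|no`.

outcome vector order: (P2.a,P3.a,P3.b)
[SC] allowed = {0/0/0 0/0/2 0/1/2 0/2/0 0/2/2 1/0/0 1/0/2 1/1/2 1/2/2}
[TSO] allowed = {0/0/0 0/0/2 0/1/2 0/2/0 0/2/2 1/0/0 1/0/2 1/1/2 1/2/2}
[PSO] allowed = {0/0/0 0/0/2 0/1/0 0/1/2 0/2/0 0/2/2 1/0/0 1/0/2 1/1/0 1/1/2 1/2/0 1/2/2}
target 0/1/0 ∈ {PSO}

SC:no TSO:no PSO:yes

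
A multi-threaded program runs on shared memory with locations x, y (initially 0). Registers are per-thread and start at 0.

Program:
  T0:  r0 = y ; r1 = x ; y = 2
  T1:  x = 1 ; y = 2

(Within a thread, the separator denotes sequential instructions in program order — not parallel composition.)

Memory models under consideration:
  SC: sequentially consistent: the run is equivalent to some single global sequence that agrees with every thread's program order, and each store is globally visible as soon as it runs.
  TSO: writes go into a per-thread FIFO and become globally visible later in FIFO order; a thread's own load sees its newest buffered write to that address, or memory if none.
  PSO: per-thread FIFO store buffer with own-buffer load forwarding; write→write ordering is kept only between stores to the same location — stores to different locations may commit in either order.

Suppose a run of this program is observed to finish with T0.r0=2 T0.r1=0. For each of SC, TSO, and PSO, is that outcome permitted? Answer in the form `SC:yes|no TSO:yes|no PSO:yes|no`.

outcome vector order: (T0.r0,T0.r1)
SC (3): <0 0> <0 1> <2 1>
TSO (3): <0 0> <0 1> <2 1>
PSO (4): <0 0> <0 1> <2 0> <2 1>
target <2 0> ∈ {PSO}

SC:no TSO:no PSO:yes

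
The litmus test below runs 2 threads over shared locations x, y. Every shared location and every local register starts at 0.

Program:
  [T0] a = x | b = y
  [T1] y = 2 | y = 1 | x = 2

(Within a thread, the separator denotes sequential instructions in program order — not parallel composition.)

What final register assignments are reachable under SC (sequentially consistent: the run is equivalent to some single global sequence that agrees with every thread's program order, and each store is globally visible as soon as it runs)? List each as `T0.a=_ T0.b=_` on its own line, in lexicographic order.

T0.a=0 T0.b=0
T0.a=0 T0.b=1
T0.a=0 T0.b=2
T0.a=2 T0.b=1

outcome vector order: (T0.a,T0.b)
|SC outcomes| = 4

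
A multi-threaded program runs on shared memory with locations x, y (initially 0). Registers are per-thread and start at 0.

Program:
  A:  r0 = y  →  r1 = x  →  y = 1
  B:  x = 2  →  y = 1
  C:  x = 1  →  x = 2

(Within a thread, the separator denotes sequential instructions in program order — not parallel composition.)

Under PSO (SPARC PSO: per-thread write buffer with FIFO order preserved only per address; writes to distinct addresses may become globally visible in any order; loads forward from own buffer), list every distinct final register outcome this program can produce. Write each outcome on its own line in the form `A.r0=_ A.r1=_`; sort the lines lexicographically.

outcome vector order: (A.r0,A.r1)
|PSO outcomes| = 6

A.r0=0 A.r1=0
A.r0=0 A.r1=1
A.r0=0 A.r1=2
A.r0=1 A.r1=0
A.r0=1 A.r1=1
A.r0=1 A.r1=2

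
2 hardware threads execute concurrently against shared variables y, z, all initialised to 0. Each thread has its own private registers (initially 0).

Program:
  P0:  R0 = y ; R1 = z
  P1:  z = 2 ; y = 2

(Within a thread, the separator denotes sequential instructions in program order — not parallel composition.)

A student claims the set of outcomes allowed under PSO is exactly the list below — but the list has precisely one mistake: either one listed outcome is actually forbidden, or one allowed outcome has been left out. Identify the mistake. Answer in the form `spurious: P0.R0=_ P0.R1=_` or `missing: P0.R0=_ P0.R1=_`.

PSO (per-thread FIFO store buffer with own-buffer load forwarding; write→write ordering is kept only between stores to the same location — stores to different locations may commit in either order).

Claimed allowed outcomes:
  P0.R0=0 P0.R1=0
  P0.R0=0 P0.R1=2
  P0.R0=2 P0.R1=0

outcome vector order: (P0.R0,P0.R1)
PSO: 4 outcomes — {<0 0>, <0 2>, <2 0>, <2 2>}
PSO∖claimed = {<2 2>}

missing: P0.R0=2 P0.R1=2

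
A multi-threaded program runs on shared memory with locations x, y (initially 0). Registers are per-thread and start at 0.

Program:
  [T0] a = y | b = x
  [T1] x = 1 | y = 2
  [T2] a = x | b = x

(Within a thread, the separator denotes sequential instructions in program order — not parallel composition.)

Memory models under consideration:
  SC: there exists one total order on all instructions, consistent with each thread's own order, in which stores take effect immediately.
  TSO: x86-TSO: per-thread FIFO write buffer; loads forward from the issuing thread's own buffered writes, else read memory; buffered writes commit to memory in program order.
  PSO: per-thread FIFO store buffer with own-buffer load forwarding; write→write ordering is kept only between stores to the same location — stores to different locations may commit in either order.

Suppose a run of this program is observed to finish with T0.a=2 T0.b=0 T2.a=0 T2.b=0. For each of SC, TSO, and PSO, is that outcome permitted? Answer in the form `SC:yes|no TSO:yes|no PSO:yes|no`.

outcome vector order: (T0.a,T0.b,T2.a,T2.b)
SC: 9 outcomes — {(0,0,0,0), (0,0,0,1), (0,0,1,1), (0,1,0,0), (0,1,0,1), (0,1,1,1), (2,1,0,0), (2,1,0,1), (2,1,1,1)}
TSO: 9 outcomes — {(0,0,0,0), (0,0,0,1), (0,0,1,1), (0,1,0,0), (0,1,0,1), (0,1,1,1), (2,1,0,0), (2,1,0,1), (2,1,1,1)}
PSO: 12 outcomes — {(0,0,0,0), (0,0,0,1), (0,0,1,1), (0,1,0,0), (0,1,0,1), (0,1,1,1), (2,0,0,0), (2,0,0,1), (2,0,1,1), (2,1,0,0), (2,1,0,1), (2,1,1,1)}
target (2,0,0,0) ∈ {PSO}

SC:no TSO:no PSO:yes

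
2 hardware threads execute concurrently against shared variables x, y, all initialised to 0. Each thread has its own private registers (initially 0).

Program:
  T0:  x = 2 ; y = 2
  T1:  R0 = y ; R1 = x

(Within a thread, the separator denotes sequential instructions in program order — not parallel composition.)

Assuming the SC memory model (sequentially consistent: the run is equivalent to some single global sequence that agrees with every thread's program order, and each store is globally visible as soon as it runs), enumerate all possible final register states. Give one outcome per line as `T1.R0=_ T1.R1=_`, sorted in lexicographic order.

T1.R0=0 T1.R1=0
T1.R0=0 T1.R1=2
T1.R0=2 T1.R1=2

outcome vector order: (T1.R0,T1.R1)
|SC outcomes| = 3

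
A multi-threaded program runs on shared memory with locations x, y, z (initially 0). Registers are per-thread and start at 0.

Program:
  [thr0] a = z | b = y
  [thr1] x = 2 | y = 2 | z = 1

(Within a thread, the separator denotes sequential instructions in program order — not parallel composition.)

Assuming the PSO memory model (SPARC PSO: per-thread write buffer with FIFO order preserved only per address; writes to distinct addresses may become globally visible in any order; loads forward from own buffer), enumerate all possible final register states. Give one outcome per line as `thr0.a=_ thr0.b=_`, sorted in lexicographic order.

outcome vector order: (thr0.a,thr0.b)
|PSO outcomes| = 4

thr0.a=0 thr0.b=0
thr0.a=0 thr0.b=2
thr0.a=1 thr0.b=0
thr0.a=1 thr0.b=2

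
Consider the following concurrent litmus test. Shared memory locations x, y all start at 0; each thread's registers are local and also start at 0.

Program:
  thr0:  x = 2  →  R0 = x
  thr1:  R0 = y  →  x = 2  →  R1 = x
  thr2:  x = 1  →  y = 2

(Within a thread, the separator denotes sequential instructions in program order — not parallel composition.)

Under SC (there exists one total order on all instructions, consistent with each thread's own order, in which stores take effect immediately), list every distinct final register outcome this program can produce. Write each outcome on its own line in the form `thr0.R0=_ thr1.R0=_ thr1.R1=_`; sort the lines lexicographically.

outcome vector order: (thr0.R0,thr1.R0,thr1.R1)
|SC outcomes| = 6

thr0.R0=1 thr1.R0=0 thr1.R1=1
thr0.R0=1 thr1.R0=0 thr1.R1=2
thr0.R0=1 thr1.R0=2 thr1.R1=2
thr0.R0=2 thr1.R0=0 thr1.R1=1
thr0.R0=2 thr1.R0=0 thr1.R1=2
thr0.R0=2 thr1.R0=2 thr1.R1=2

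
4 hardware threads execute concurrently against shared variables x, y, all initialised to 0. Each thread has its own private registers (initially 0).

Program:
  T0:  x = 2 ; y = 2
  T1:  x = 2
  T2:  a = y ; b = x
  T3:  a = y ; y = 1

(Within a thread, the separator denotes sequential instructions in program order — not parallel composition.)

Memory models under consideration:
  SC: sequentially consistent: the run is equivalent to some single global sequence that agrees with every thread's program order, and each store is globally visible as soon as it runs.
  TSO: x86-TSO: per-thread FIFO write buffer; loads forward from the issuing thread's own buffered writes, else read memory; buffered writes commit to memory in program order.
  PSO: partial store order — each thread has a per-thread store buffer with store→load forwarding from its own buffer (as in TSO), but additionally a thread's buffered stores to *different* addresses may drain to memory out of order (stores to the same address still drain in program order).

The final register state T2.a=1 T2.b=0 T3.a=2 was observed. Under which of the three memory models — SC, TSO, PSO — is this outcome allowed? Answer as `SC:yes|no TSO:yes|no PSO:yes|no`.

SC:no TSO:no PSO:yes

outcome vector order: (T2.a,T2.b,T3.a)
SC (9): 000; 002; 020; 022; 100; 120; 122; 220; 222
TSO (9): 000; 002; 020; 022; 100; 120; 122; 220; 222
PSO (12): 000; 002; 020; 022; 100; 102; 120; 122; 200; 202; 220; 222
target 102 ∈ {PSO}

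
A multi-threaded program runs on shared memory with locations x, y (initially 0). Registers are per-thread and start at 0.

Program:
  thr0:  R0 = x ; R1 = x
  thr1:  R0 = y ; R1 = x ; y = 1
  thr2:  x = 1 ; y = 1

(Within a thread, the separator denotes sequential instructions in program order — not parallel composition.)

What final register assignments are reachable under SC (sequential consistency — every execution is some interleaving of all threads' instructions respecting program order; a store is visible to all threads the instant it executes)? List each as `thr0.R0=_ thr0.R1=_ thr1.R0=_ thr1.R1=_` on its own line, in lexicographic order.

thr0.R0=0 thr0.R1=0 thr1.R0=0 thr1.R1=0
thr0.R0=0 thr0.R1=0 thr1.R0=0 thr1.R1=1
thr0.R0=0 thr0.R1=0 thr1.R0=1 thr1.R1=1
thr0.R0=0 thr0.R1=1 thr1.R0=0 thr1.R1=0
thr0.R0=0 thr0.R1=1 thr1.R0=0 thr1.R1=1
thr0.R0=0 thr0.R1=1 thr1.R0=1 thr1.R1=1
thr0.R0=1 thr0.R1=1 thr1.R0=0 thr1.R1=0
thr0.R0=1 thr0.R1=1 thr1.R0=0 thr1.R1=1
thr0.R0=1 thr0.R1=1 thr1.R0=1 thr1.R1=1

outcome vector order: (thr0.R0,thr0.R1,thr1.R0,thr1.R1)
|SC outcomes| = 9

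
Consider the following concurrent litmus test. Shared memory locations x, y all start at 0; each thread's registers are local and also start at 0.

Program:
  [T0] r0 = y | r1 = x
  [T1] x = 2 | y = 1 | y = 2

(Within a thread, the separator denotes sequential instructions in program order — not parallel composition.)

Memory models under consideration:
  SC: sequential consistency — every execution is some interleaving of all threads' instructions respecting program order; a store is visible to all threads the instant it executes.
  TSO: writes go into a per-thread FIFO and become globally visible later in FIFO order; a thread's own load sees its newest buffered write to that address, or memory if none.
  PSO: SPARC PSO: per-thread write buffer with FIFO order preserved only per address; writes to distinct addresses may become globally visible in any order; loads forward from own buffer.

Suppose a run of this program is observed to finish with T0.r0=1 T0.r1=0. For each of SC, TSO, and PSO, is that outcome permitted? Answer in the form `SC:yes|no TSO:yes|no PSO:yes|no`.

SC:no TSO:no PSO:yes

outcome vector order: (T0.r0,T0.r1)
[SC] allowed = {(0,0); (0,2); (1,2); (2,2)}
[TSO] allowed = {(0,0); (0,2); (1,2); (2,2)}
[PSO] allowed = {(0,0); (0,2); (1,0); (1,2); (2,0); (2,2)}
target (1,0) ∈ {PSO}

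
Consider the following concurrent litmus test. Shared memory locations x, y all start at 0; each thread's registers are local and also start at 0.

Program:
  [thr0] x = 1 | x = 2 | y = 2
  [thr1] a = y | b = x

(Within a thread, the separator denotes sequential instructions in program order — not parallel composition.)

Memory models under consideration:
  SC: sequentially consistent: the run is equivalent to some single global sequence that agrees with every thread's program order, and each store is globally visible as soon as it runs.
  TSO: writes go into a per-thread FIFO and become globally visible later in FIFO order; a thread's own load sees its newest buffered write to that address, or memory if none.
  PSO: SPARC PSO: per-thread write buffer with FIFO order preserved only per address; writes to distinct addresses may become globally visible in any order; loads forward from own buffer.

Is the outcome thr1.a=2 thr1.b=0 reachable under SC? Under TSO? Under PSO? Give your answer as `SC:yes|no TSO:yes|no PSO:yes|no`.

SC:no TSO:no PSO:yes

outcome vector order: (thr1.a,thr1.b)
SC: 4 outcomes — {<0 0>, <0 1>, <0 2>, <2 2>}
TSO: 4 outcomes — {<0 0>, <0 1>, <0 2>, <2 2>}
PSO: 6 outcomes — {<0 0>, <0 1>, <0 2>, <2 0>, <2 1>, <2 2>}
target <2 0> ∈ {PSO}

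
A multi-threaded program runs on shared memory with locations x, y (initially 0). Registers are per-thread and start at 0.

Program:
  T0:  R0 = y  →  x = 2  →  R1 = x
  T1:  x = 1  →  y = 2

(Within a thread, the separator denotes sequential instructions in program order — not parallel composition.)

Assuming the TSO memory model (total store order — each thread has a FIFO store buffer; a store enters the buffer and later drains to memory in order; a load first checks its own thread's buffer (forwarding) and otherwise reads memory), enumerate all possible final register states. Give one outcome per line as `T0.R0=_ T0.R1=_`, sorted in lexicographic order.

T0.R0=0 T0.R1=1
T0.R0=0 T0.R1=2
T0.R0=2 T0.R1=2

outcome vector order: (T0.R0,T0.R1)
|TSO outcomes| = 3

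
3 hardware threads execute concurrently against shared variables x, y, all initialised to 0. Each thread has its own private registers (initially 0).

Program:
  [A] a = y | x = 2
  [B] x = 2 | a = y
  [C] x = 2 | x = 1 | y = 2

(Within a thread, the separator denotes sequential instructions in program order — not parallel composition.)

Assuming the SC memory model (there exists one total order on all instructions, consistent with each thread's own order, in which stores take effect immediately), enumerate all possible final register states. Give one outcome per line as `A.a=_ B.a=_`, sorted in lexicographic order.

outcome vector order: (A.a,B.a)
|SC outcomes| = 4

A.a=0 B.a=0
A.a=0 B.a=2
A.a=2 B.a=0
A.a=2 B.a=2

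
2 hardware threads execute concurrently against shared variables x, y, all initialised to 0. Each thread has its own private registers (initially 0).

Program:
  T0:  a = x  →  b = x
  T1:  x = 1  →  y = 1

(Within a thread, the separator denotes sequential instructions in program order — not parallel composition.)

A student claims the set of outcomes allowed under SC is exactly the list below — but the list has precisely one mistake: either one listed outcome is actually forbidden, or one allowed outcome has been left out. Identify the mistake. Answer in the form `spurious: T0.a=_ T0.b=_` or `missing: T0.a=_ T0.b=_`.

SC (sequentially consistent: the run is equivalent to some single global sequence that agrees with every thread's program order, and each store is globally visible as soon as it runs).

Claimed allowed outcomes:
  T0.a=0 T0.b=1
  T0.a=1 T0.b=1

missing: T0.a=0 T0.b=0

outcome vector order: (T0.a,T0.b)
SC (3): <0 0>, <0 1>, <1 1>
SC∖claimed = {<0 0>}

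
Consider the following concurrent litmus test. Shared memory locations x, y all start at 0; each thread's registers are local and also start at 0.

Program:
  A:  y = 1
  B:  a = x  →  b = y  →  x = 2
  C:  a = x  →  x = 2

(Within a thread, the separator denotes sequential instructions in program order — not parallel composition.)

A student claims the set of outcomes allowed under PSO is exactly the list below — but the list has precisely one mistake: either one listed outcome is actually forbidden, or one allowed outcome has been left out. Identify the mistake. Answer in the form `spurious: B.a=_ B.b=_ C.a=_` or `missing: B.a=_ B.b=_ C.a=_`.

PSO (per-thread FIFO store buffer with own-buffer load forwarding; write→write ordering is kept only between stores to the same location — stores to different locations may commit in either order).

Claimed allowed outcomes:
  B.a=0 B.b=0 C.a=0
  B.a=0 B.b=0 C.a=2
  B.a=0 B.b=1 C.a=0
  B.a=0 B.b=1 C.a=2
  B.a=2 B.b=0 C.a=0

missing: B.a=2 B.b=1 C.a=0

outcome vector order: (B.a,B.b,C.a)
[PSO] allowed = {(0,0,0) (0,0,2) (0,1,0) (0,1,2) (2,0,0) (2,1,0)}
PSO∖claimed = {(2,1,0)}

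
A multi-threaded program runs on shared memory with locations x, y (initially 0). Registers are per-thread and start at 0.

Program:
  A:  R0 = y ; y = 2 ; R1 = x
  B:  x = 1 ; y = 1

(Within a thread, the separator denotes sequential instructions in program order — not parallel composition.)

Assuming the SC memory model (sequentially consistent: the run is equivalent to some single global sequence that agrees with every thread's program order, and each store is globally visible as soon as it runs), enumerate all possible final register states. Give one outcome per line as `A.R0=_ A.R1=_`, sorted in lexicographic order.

A.R0=0 A.R1=0
A.R0=0 A.R1=1
A.R0=1 A.R1=1

outcome vector order: (A.R0,A.R1)
|SC outcomes| = 3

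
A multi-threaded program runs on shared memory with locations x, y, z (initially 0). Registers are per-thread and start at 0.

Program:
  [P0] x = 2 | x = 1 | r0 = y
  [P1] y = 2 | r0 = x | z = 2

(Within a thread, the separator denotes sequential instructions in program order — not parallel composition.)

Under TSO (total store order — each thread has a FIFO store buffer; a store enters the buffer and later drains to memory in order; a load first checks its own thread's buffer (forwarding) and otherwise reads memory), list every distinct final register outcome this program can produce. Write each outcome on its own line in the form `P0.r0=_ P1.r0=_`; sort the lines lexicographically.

outcome vector order: (P0.r0,P1.r0)
|TSO outcomes| = 6

P0.r0=0 P1.r0=0
P0.r0=0 P1.r0=1
P0.r0=0 P1.r0=2
P0.r0=2 P1.r0=0
P0.r0=2 P1.r0=1
P0.r0=2 P1.r0=2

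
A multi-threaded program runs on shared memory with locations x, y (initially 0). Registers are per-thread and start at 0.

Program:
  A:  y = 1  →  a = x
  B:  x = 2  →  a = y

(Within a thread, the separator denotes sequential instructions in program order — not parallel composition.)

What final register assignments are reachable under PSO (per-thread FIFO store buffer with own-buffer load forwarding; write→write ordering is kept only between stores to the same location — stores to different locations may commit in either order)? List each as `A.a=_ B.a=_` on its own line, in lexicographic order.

outcome vector order: (A.a,B.a)
|PSO outcomes| = 4

A.a=0 B.a=0
A.a=0 B.a=1
A.a=2 B.a=0
A.a=2 B.a=1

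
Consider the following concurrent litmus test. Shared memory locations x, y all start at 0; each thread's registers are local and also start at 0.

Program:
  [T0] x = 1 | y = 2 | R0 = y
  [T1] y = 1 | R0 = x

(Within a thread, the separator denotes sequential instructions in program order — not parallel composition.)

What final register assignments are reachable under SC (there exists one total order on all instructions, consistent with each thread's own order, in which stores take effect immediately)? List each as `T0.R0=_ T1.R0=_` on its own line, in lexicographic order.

outcome vector order: (T0.R0,T1.R0)
|SC outcomes| = 3

T0.R0=1 T1.R0=1
T0.R0=2 T1.R0=0
T0.R0=2 T1.R0=1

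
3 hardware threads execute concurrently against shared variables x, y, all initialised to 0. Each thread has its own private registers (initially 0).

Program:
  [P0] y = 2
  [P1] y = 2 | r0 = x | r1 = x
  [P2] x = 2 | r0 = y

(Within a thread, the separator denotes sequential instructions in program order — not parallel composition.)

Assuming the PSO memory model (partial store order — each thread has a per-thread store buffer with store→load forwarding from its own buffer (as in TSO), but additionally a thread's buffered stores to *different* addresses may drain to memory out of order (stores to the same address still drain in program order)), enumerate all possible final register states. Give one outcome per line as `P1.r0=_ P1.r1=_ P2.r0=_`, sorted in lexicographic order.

outcome vector order: (P1.r0,P1.r1,P2.r0)
|PSO outcomes| = 6

P1.r0=0 P1.r1=0 P2.r0=0
P1.r0=0 P1.r1=0 P2.r0=2
P1.r0=0 P1.r1=2 P2.r0=0
P1.r0=0 P1.r1=2 P2.r0=2
P1.r0=2 P1.r1=2 P2.r0=0
P1.r0=2 P1.r1=2 P2.r0=2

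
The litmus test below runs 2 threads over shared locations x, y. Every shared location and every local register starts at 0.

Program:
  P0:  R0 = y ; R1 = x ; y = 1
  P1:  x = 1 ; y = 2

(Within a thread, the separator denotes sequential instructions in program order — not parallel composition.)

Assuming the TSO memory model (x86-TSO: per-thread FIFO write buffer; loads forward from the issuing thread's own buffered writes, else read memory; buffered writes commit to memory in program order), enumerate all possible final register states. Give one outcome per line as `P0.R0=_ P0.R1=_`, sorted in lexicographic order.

outcome vector order: (P0.R0,P0.R1)
|TSO outcomes| = 3

P0.R0=0 P0.R1=0
P0.R0=0 P0.R1=1
P0.R0=2 P0.R1=1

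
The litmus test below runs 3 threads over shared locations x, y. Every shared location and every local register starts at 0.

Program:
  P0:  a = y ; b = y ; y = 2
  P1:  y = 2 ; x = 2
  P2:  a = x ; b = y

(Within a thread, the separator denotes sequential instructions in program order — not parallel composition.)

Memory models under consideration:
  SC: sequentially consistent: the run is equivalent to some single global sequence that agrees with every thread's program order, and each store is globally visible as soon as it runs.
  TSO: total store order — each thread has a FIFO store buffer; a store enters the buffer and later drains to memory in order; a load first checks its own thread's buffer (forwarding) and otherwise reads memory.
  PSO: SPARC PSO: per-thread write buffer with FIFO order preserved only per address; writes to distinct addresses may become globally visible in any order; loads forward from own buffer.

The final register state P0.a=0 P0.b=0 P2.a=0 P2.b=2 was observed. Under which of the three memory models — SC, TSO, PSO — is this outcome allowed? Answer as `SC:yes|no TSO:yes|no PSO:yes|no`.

outcome vector order: (P0.a,P0.b,P2.a,P2.b)
[SC] allowed = {<0 0 0 0>, <0 0 0 2>, <0 0 2 2>, <0 2 0 0>, <0 2 0 2>, <0 2 2 2>, <2 2 0 0>, <2 2 0 2>, <2 2 2 2>}
[TSO] allowed = {<0 0 0 0>, <0 0 0 2>, <0 0 2 2>, <0 2 0 0>, <0 2 0 2>, <0 2 2 2>, <2 2 0 0>, <2 2 0 2>, <2 2 2 2>}
[PSO] allowed = {<0 0 0 0>, <0 0 0 2>, <0 0 2 0>, <0 0 2 2>, <0 2 0 0>, <0 2 0 2>, <0 2 2 0>, <0 2 2 2>, <2 2 0 0>, <2 2 0 2>, <2 2 2 0>, <2 2 2 2>}
target <0 0 0 2> ∈ {SC,TSO,PSO}

SC:yes TSO:yes PSO:yes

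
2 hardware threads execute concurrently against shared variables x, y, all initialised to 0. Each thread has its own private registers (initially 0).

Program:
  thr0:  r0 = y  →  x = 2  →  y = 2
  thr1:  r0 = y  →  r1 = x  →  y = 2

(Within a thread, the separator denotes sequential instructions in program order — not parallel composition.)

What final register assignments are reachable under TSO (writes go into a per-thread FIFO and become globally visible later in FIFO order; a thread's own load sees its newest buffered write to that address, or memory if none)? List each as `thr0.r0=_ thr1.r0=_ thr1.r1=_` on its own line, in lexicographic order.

thr0.r0=0 thr1.r0=0 thr1.r1=0
thr0.r0=0 thr1.r0=0 thr1.r1=2
thr0.r0=0 thr1.r0=2 thr1.r1=2
thr0.r0=2 thr1.r0=0 thr1.r1=0

outcome vector order: (thr0.r0,thr1.r0,thr1.r1)
|TSO outcomes| = 4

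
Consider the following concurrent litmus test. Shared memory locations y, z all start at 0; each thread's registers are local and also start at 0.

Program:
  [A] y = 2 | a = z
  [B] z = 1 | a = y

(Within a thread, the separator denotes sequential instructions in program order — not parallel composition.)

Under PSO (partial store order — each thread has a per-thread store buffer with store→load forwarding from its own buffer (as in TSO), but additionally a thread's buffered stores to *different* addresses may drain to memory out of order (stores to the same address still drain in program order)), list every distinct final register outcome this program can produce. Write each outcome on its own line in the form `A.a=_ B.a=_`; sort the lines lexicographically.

outcome vector order: (A.a,B.a)
|PSO outcomes| = 4

A.a=0 B.a=0
A.a=0 B.a=2
A.a=1 B.a=0
A.a=1 B.a=2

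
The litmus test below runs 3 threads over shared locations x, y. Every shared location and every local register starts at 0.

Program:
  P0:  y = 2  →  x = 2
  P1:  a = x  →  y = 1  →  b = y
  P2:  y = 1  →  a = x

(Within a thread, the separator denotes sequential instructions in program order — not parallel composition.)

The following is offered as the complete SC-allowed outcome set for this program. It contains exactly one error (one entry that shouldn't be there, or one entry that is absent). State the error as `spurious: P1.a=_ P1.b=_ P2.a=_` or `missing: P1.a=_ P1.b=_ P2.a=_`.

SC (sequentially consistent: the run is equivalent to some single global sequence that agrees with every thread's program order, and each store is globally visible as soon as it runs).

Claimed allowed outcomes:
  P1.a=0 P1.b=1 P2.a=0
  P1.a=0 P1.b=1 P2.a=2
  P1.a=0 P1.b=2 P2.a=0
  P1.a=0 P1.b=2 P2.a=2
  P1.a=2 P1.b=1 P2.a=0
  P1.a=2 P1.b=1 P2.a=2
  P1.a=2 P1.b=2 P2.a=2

outcome vector order: (P1.a,P1.b,P2.a)
under SC → 0/1/0; 0/1/2; 0/2/0; 0/2/2; 2/1/0; 2/1/2
claimed∖SC = {2/2/2}

spurious: P1.a=2 P1.b=2 P2.a=2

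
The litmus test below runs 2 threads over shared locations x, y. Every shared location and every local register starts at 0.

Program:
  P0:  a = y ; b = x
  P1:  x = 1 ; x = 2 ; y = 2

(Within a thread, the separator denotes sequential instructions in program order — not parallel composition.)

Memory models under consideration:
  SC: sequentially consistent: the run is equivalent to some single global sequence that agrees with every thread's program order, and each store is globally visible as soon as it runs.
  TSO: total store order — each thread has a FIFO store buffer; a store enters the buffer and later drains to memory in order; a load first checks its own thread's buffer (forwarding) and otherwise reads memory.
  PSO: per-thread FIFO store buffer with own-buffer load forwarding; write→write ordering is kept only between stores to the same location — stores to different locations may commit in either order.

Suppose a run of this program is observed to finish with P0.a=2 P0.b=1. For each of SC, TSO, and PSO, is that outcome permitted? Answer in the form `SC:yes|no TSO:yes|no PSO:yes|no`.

outcome vector order: (P0.a,P0.b)
under SC → 00, 01, 02, 22
under TSO → 00, 01, 02, 22
under PSO → 00, 01, 02, 20, 21, 22
target 21 ∈ {PSO}

SC:no TSO:no PSO:yes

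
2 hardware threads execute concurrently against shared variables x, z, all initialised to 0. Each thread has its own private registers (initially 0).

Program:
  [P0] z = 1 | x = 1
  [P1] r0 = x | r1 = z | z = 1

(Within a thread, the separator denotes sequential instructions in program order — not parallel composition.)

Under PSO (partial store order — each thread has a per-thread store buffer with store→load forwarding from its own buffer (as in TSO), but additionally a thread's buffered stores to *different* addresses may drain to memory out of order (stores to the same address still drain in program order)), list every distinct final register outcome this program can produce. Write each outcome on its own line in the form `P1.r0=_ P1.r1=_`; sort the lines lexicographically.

P1.r0=0 P1.r1=0
P1.r0=0 P1.r1=1
P1.r0=1 P1.r1=0
P1.r0=1 P1.r1=1

outcome vector order: (P1.r0,P1.r1)
|PSO outcomes| = 4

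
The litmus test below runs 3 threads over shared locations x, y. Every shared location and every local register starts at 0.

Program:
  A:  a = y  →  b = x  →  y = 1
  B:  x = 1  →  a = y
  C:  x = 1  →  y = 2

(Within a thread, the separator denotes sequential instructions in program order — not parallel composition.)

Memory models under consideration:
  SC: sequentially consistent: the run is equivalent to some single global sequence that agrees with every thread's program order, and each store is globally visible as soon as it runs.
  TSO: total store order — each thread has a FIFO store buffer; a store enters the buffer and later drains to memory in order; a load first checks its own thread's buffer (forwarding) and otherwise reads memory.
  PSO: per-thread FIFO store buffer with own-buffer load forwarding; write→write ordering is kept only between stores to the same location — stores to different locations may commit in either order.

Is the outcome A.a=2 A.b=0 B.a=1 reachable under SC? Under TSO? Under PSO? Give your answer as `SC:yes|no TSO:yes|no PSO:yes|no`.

outcome vector order: (A.a,A.b,B.a)
[SC] allowed = {<0 0 0>; <0 0 1>; <0 0 2>; <0 1 0>; <0 1 1>; <0 1 2>; <2 1 0>; <2 1 1>; <2 1 2>}
[TSO] allowed = {<0 0 0>; <0 0 1>; <0 0 2>; <0 1 0>; <0 1 1>; <0 1 2>; <2 1 0>; <2 1 1>; <2 1 2>}
[PSO] allowed = {<0 0 0>; <0 0 1>; <0 0 2>; <0 1 0>; <0 1 1>; <0 1 2>; <2 0 0>; <2 0 1>; <2 0 2>; <2 1 0>; <2 1 1>; <2 1 2>}
target <2 0 1> ∈ {PSO}

SC:no TSO:no PSO:yes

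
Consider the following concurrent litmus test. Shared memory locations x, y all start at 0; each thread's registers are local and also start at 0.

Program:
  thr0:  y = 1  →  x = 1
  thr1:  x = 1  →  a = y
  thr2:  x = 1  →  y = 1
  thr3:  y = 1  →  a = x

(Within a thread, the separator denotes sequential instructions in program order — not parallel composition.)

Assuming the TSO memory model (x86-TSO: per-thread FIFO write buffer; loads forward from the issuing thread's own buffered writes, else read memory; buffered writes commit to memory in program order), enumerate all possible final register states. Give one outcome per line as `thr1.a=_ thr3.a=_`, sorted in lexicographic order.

thr1.a=0 thr3.a=0
thr1.a=0 thr3.a=1
thr1.a=1 thr3.a=0
thr1.a=1 thr3.a=1

outcome vector order: (thr1.a,thr3.a)
|TSO outcomes| = 4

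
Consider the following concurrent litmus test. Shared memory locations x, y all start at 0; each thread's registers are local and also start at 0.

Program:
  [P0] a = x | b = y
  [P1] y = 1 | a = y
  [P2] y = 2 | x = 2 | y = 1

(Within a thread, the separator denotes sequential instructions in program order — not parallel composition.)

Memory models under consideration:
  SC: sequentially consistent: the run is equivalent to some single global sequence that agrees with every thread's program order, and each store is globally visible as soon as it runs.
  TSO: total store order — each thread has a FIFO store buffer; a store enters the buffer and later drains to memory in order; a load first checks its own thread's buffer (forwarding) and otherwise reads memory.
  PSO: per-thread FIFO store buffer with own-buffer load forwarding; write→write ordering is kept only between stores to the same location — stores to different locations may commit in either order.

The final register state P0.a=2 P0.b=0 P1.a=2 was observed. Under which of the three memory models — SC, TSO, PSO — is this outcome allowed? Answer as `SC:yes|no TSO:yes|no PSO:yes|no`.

outcome vector order: (P0.a,P0.b,P1.a)
under SC → 001 002 011 012 021 022 211 212 221 222
under TSO → 001 002 011 012 021 022 211 212 221 222
under PSO → 001 002 011 012 021 022 201 202 211 212 221 222
target 202 ∈ {PSO}

SC:no TSO:no PSO:yes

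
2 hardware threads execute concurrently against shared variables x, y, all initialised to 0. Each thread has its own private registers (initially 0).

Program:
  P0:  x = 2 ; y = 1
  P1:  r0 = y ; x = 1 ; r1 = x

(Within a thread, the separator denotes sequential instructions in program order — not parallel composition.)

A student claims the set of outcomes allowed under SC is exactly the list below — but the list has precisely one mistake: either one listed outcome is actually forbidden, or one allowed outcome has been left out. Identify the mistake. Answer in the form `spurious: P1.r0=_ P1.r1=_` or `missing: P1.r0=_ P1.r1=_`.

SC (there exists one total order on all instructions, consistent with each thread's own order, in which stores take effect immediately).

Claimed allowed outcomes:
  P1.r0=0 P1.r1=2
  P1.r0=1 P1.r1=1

outcome vector order: (P1.r0,P1.r1)
under SC → <0 1>; <0 2>; <1 1>
SC∖claimed = {<0 1>}

missing: P1.r0=0 P1.r1=1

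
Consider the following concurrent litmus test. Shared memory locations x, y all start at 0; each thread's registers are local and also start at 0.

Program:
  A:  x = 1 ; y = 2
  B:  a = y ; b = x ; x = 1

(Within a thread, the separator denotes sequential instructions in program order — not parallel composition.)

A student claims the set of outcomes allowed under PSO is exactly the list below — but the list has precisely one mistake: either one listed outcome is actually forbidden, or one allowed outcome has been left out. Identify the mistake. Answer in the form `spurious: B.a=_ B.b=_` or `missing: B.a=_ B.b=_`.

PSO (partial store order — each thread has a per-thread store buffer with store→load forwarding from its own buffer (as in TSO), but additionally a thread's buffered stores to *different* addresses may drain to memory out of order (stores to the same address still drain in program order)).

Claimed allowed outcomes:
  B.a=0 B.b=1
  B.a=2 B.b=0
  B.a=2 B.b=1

outcome vector order: (B.a,B.b)
PSO (4): 00, 01, 20, 21
PSO∖claimed = {00}

missing: B.a=0 B.b=0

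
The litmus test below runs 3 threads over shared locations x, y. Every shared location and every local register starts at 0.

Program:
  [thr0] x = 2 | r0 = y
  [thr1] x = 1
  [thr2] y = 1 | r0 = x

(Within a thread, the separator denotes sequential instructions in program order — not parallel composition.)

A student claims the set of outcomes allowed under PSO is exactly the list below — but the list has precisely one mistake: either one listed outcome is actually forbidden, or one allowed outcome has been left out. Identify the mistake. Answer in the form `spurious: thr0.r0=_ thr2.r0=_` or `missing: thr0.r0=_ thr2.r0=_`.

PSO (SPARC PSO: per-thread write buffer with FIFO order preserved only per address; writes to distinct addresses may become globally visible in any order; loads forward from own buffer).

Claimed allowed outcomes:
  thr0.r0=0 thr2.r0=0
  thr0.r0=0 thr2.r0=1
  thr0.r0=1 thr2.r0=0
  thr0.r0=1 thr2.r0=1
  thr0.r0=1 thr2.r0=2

missing: thr0.r0=0 thr2.r0=2

outcome vector order: (thr0.r0,thr2.r0)
PSO (6): 0/0; 0/1; 0/2; 1/0; 1/1; 1/2
PSO∖claimed = {0/2}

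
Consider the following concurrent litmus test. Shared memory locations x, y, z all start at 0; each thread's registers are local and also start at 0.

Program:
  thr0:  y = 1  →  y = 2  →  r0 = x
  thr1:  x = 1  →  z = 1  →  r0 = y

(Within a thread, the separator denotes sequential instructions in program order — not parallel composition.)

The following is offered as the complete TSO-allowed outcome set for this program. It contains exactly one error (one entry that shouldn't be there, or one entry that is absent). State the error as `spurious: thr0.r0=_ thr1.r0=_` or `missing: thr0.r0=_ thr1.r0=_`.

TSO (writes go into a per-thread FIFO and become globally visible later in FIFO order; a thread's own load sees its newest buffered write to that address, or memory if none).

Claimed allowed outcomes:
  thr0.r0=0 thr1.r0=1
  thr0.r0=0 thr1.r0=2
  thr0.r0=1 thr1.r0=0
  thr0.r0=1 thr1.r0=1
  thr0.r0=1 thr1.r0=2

missing: thr0.r0=0 thr1.r0=0

outcome vector order: (thr0.r0,thr1.r0)
TSO (6): 00 01 02 10 11 12
TSO∖claimed = {00}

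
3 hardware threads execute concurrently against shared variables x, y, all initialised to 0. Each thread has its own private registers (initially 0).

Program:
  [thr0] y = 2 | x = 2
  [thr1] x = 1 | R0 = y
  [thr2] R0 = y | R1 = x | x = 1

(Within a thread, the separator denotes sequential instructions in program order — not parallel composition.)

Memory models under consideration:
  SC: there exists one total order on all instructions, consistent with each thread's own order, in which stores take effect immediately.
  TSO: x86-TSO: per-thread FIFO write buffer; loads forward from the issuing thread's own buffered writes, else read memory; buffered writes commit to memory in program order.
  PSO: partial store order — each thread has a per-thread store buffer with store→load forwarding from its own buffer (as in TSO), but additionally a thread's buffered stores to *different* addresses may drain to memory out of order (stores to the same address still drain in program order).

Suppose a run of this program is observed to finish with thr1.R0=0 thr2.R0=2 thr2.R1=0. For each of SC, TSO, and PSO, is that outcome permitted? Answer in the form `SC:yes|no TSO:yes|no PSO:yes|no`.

outcome vector order: (thr1.R0,thr2.R0,thr2.R1)
SC (11): 0/0/0; 0/0/1; 0/0/2; 0/2/1; 0/2/2; 2/0/0; 2/0/1; 2/0/2; 2/2/0; 2/2/1; 2/2/2
TSO (12): 0/0/0; 0/0/1; 0/0/2; 0/2/0; 0/2/1; 0/2/2; 2/0/0; 2/0/1; 2/0/2; 2/2/0; 2/2/1; 2/2/2
PSO (12): 0/0/0; 0/0/1; 0/0/2; 0/2/0; 0/2/1; 0/2/2; 2/0/0; 2/0/1; 2/0/2; 2/2/0; 2/2/1; 2/2/2
target 0/2/0 ∈ {TSO,PSO}

SC:no TSO:yes PSO:yes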